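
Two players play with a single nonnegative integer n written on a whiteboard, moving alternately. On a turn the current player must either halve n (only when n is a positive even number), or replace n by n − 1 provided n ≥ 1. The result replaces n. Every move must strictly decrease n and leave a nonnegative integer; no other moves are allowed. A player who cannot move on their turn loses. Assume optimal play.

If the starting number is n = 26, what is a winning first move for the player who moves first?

Compute win/loss labels from the base case upward. A position with no move is L. Any other position is W if it can reach an L in one move, else L.
n=0: no move → L
n=1: →0(L), so W
n=2: →1(W) only, which is W, so L
n=3: →2(L), so W
n=4: →2(L), so W
n=5: →4(W) only, which is W, so L
n=6: →5(L), so W
n=7: →6(W) only, which is W, so L
n=8: →7(L), so W
n=9: →8(W) only, which is W, so L
n=10: →5(L), so W
n=11: →10(W) only, which is W, so L
n=12: →11(L), so W
n=13: →12(W) only, which is W, so L
n=14: →7(L), so W
n=15: →14(W) only, which is W, so L
n=16: →15(L), so W
n=17: →16(W) only, which is W, so L
n=18: →9(L), so W
n=19: →18(W) only, which is W, so L
n=20: →19(L), so W
n=21: →20(W) only, which is W, so L
n=22: →11(L), so W
n=23: →22(W) only, which is W, so L
n=24: →23(L), so W
n=25: →24(W) only, which is W, so L
n=26: →13(L), so W
From 26, the L positions reachable in one move are: 13, 25. Any move reaching one of these is winning.

Move to 13.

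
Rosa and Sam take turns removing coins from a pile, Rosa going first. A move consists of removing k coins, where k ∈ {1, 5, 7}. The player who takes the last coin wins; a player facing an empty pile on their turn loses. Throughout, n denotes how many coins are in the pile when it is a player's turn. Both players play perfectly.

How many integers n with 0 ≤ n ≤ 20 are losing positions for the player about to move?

11

Compute win/loss labels from the base case upward. A position with no move is L. Any other position is W if it can reach an L in one move, else L.
n=0: no move → L
n=1: W (go to 0, an L position)
n=2: L (sole option 1(W) is W)
n=3: W (go to 2, an L position)
n=4: L (sole option 3(W) is W)
n=5: W (go to 4, an L position)
n=6: L (options 5(W), 1(W) are all W)
n=7: W (go to 6, an L position)
n=8: L (options 7(W), 3(W), 1(W) are all W)
n=9: W (go to 8, an L position)
n=10: L (options 9(W), 5(W), 3(W) are all W)
n=11: W (go to 10, an L position)
n=12: L (options 11(W), 7(W), 5(W) are all W)
n=13: W (go to 12, an L position)
n=14: L (options 13(W), 9(W), 7(W) are all W)
n=15: W (go to 14, an L position)
n=16: L (options 15(W), 11(W), 9(W) are all W)
n=17: W (go to 16, an L position)
n=18: L (options 17(W), 13(W), 11(W) are all W)
n=19: W (go to 18, an L position)
n=20: L (options 19(W), 15(W), 13(W) are all W)
L entries with 0 ≤ n ≤ 20: n = 0, 2, 4, 6, 8, 10, 12, 14, 16, 18, 20; that makes 11.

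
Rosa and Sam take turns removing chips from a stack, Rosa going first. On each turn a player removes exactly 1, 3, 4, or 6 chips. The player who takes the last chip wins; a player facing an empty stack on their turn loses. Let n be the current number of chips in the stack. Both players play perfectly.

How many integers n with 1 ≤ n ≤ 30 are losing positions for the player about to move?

Build the W/L table. Terminal = L. A non-terminal position is W if it has a move to some L; otherwise it is L.
n=0: no move → L
n=1: reaches L-position 0 → W
n=2: only reaches 1(W), which is W → L
n=3: reaches L-position 2 → W
n=4: reaches L-position 0 → W
n=5: reaches L-position 2 → W
n=6: reaches L-position 2 → W
n=7: only reaches 6(W), 4(W), 3(W), 1(W), all W → L
n=8: reaches L-position 7 → W
n=9: only reaches 8(W), 6(W), 5(W), 3(W), all W → L
n=10: reaches L-position 9 → W
n=11: reaches L-position 7 → W
n=12: reaches L-position 9 → W
n=13: reaches L-position 9 → W
n=14: only reaches 13(W), 11(W), 10(W), 8(W), all W → L
n=15: reaches L-position 14 → W
n=16: only reaches 15(W), 13(W), 12(W), 10(W), all W → L
n=17: reaches L-position 16 → W
n=18: reaches L-position 14 → W
n=19: reaches L-position 16 → W
n=20: reaches L-position 16 → W
n=21: only reaches 20(W), 18(W), 17(W), 15(W), all W → L
n=22: reaches L-position 21 → W
n=23: only reaches 22(W), 20(W), 19(W), 17(W), all W → L
n=24: reaches L-position 23 → W
n=25: reaches L-position 21 → W
n=26: reaches L-position 23 → W
n=27: reaches L-position 23 → W
n=28: only reaches 27(W), 25(W), 24(W), 22(W), all W → L
n=29: reaches L-position 28 → W
n=30: only reaches 29(W), 27(W), 26(W), 24(W), all W → L
L entries with 1 ≤ n ≤ 30 (n=0 is outside the asked range and is not counted): n = 2, 7, 9, 14, 16, 21, 23, 28, 30; that makes 9.

9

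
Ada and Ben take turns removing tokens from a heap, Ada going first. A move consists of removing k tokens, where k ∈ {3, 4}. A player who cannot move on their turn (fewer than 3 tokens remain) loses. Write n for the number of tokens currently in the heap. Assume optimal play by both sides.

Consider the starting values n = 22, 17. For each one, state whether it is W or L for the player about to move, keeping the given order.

Label each position W (a win for the player to move) or L (a loss). A position with no legal move is L; any other position is W exactly when some move reaches an L, and L when every move reaches a W.
n=0: no move → L
n=1: no move → L
n=2: no move → L
n=3: →0(L), so W
n=4: →1(L), so W
n=5: →2(L), so W
n=6: →2(L), so W
n=7: →4(W), 3(W) — all W, so L
n=8: →5(W), 4(W) — all W, so L
n=9: →6(W), 5(W) — all W, so L
n=10: →7(L), so W
n=11: →8(L), so W
n=12: →9(L), so W
n=13: →9(L), so W
n=14: →11(W), 10(W) — all W, so L
n=15: →12(W), 11(W) — all W, so L
n=16: →13(W), 12(W) — all W, so L
n=17: →14(L), so W
n=18: →15(L), so W
n=19: →16(L), so W
n=20: →16(L), so W
n=21: →18(W), 17(W) — all W, so L
n=22: →19(W), 18(W) — all W, so L

22: L, 17: W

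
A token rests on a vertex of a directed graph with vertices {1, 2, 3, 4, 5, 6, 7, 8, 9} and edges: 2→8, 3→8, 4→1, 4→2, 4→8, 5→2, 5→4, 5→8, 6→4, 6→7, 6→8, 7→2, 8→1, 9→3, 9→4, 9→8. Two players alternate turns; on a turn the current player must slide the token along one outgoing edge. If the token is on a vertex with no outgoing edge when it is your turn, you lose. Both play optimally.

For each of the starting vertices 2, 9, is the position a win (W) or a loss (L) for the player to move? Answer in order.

Compute win/loss labels from the base case upward. A position with no move is L. Any other position is W if it can reach an L in one move, else L.
Every edge goes from a vertex to one that appears earlier in the order 1, 8, 3, 2, 4, 9, 5, 7, 6, so processing vertices in that order labels each vertex after all of its successors.
1: no outgoing edge → L
8: reaches L-position 1 → W
3: only reaches 8(W), which is W → L
2: only reaches 8(W), which is W → L
4: reaches L-position 2 → W
9: reaches L-position 3 → W
5: reaches L-position 2 → W
7: reaches L-position 2 → W
6: only reaches 7(W), 4(W), 8(W), all W → L

2: L, 9: W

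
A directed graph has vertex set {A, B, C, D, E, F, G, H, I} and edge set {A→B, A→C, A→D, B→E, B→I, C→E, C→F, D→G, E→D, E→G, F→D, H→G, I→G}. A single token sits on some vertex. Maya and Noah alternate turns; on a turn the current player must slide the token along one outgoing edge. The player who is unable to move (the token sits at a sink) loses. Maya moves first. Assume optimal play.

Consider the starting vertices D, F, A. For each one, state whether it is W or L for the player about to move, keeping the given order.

D: W, F: L, A: W

Use the standard recursion: the mover loses at a terminal position; elsewhere, the mover wins exactly when some move hands the opponent an L position.
Every edge goes from a vertex to one that appears earlier in the order G, D, E, I, F, B, H, C, A, so processing vertices in that order labels each vertex after all of its successors.
G: no outgoing edge → L
D: →G(L), so W
E: →G(L), so W
I: →G(L), so W
F: →D(W) only, which is W, so L
B: →I(W), E(W) — all W, so L
H: →G(L), so W
C: →F(L), so W
A: →B(L), so W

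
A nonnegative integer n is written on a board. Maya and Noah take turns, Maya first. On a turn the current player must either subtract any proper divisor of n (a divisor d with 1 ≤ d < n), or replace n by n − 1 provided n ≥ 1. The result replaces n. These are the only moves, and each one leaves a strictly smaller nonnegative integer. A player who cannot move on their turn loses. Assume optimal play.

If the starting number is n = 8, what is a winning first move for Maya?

Move to 7.

Label each position W (a win for the player to move) or L (a loss). A position with no legal move is L; any other position is W exactly when some move reaches an L, and L when every move reaches a W.
n=0: no move → L
n=1: can move to 0, which is L ⇒ W
n=2: the only move is to 1(W), a W ⇒ L
n=3: can move to 2, which is L ⇒ W
n=4: can move to 2, which is L ⇒ W
n=5: the only move is to 4(W), a W ⇒ L
n=6: can move to 5, which is L ⇒ W
n=7: the only move is to 6(W), a W ⇒ L
n=8: can move to 7, which is L ⇒ W
From 8, the L positions reachable in one move are: 7.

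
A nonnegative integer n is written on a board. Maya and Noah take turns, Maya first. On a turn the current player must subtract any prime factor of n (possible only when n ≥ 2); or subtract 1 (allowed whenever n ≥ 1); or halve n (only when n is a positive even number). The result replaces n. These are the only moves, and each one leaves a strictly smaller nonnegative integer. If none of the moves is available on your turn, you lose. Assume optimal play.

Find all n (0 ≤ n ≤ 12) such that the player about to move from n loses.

0, 4, 9

Compute win/loss labels from the base case upward. A position with no move is L. Any other position is W if it can reach an L in one move, else L.
n=0: no move → L
n=1: W (go to 0, an L position)
n=2: W (go to 0, an L position)
n=3: W (go to 0, an L position)
n=4: L (options 2(W), 3(W) are all W)
n=5: W (go to 0, an L position)
n=6: W (go to 4, an L position)
n=7: W (go to 0, an L position)
n=8: W (go to 4, an L position)
n=9: L (options 6(W), 8(W) are all W)
n=10: W (go to 9, an L position)
n=11: W (go to 0, an L position)
n=12: W (go to 9, an L position)
The losing starting values of n are exactly the entries labelled L in this table (3 of them).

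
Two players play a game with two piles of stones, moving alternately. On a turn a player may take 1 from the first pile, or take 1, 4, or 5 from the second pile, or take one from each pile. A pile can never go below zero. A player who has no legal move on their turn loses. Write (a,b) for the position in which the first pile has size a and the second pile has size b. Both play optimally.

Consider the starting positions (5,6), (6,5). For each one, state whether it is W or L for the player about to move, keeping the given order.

(5,6): L, (6,5): W

Classify positions by backward induction: terminal positions (no move available) are L. From any other position, the mover wins iff some move reaches an L.
No move ever increases a pile, so every position that can arise here has a ≤ 6 and b ≤ 6; it is enough to label the cells with 0 ≤ a ≤ 6 and 0 ≤ b ≤ 6.
Every move lowers a or b (never raises either), so fill the grid row by row in increasing a, and left to right within a row: each cell's successors are then already labelled.
      b=0  b=1  b=2  b=3  b=4  b=5  b=6
a=0:    L    W    L    W    W    W    W
a=1:    W    W    W    W    L    W    L
a=2:    L    W    L    W    W    W    W
a=3:    W    W    W    W    L    W    L
a=4:    L    W    L    W    W    W    W
a=5:    W    W    W    W    L    W    L
a=6:    L    W    L    W    W    W    W
Cells with no legal move (terminal, hence L): (0,0).
The remaining L cells, each justified by listing all of its moves:
(0,2): L (sole option (0,1)(W) is W)
(1,4): L (options (0,4)(W), (1,3)(W), (1,0)(W), (0,3)(W) are all W)
(1,6): L (options (0,6)(W), (1,5)(W), (1,2)(W), (1,1)(W), (0,5)(W) are all W)
(2,0): L (sole option (1,0)(W) is W)
(2,2): L (options (1,2)(W), (2,1)(W), (1,1)(W) are all W)
(3,4): L (options (2,4)(W), (3,3)(W), (3,0)(W), (2,3)(W) are all W)
(3,6): L (options (2,6)(W), (3,5)(W), (3,2)(W), (3,1)(W), (2,5)(W) are all W)
(4,0): L (sole option (3,0)(W) is W)
(4,2): L (options (3,2)(W), (4,1)(W), (3,1)(W) are all W)
(5,4): L (options (4,4)(W), (5,3)(W), (5,0)(W), (4,3)(W) are all W)
(5,6): L (options (4,6)(W), (5,5)(W), (5,2)(W), (5,1)(W), (4,5)(W) are all W)
(6,0): L (sole option (5,0)(W) is W)
(6,2): L (options (5,2)(W), (6,1)(W), (5,1)(W) are all W)
Every other cell has at least one move into one of the L cells above, so it is W.
(5,6): one of the L cells justified above, so L
(6,5): the move to (6,0) reaches an L cell, so W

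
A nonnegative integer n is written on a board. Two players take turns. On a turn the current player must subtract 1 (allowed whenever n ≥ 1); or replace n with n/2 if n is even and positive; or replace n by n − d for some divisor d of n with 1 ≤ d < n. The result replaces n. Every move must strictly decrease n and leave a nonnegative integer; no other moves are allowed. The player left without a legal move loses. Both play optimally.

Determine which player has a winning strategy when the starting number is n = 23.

The second player wins.

Positions with no move are L. A position that does have a move is losing for the player to move precisely when every available move leads to a winning position for the opponent. Fill in the labels:
n=0: no move → L
n=1: →0(L), so W
n=2: →1(W) only, which is W, so L
n=3: →2(L), so W
n=4: →2(L), so W
n=5: →4(W) only, which is W, so L
n=6: →5(L), so W
n=7: →6(W) only, which is W, so L
n=8: →7(L), so W
n=9: →6(W), 8(W) — all W, so L
n=10: →5(L), so W
n=11: →10(W) only, which is W, so L
n=12: →9(L), so W
n=13: →12(W) only, which is W, so L
n=14: →7(L), so W
n=15: →10(W), 12(W), 14(W) — all W, so L
n=16: →15(L), so W
n=17: →16(W) only, which is W, so L
n=18: →9(L), so W
n=19: →18(W) only, which is W, so L
n=20: →15(L), so W
n=21: →14(W), 18(W), 20(W) — all W, so L
n=22: →11(L), so W
n=23: →22(W) only, which is W, so L
The starting position 23 is L: whatever the player to move does, the opponent receives a W position.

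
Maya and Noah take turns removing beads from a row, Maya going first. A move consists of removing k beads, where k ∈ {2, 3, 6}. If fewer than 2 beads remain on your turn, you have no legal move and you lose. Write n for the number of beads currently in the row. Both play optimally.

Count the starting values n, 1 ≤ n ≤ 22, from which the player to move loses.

7

Build the W/L table. Terminal = L. A non-terminal position is W if it has a move to some L; otherwise it is L.
n=0: no move → L
n=1: no move → L
n=2: reaches L-position 0 → W
n=3: reaches L-position 1 → W
n=4: reaches L-position 1 → W
n=5: only reaches 3(W), 2(W), all W → L
n=6: reaches L-position 0 → W
n=7: reaches L-position 5 → W
n=8: reaches L-position 5 → W
n=9: only reaches 7(W), 6(W), 3(W), all W → L
n=10: only reaches 8(W), 7(W), 4(W), all W → L
n=11: reaches L-position 9 → W
n=12: reaches L-position 10 → W
n=13: reaches L-position 10 → W
n=14: only reaches 12(W), 11(W), 8(W), all W → L
n=15: reaches L-position 9 → W
n=16: reaches L-position 14 → W
n=17: reaches L-position 14 → W
n=18: only reaches 16(W), 15(W), 12(W), all W → L
n=19: only reaches 17(W), 16(W), 13(W), all W → L
n=20: reaches L-position 18 → W
n=21: reaches L-position 19 → W
n=22: reaches L-position 19 → W
L entries with 1 ≤ n ≤ 22 (n=0 is outside the asked range and is not counted): n = 1, 5, 9, 10, 14, 18, 19; that makes 7.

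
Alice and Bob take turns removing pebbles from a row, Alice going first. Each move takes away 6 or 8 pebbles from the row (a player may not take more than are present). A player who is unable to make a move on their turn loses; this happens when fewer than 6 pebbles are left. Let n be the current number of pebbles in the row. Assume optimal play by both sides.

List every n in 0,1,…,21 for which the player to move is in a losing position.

Build the W/L table. Terminal = L. A non-terminal position is W if it has a move to some L; otherwise it is L.
n=0: no move → L
n=1: no move → L
n=2: no move → L
n=3: no move → L
n=4: no move → L
n=5: no move → L
n=6: W (go to 0, an L position)
n=7: W (go to 1, an L position)
n=8: W (go to 2, an L position)
n=9: W (go to 3, an L position)
n=10: W (go to 4, an L position)
n=11: W (go to 5, an L position)
n=12: W (go to 4, an L position)
n=13: W (go to 5, an L position)
n=14: L (options 8(W), 6(W) are all W)
n=15: L (options 9(W), 7(W) are all W)
n=16: L (options 10(W), 8(W) are all W)
n=17: L (options 11(W), 9(W) are all W)
n=18: L (options 12(W), 10(W) are all W)
n=19: L (options 13(W), 11(W) are all W)
n=20: W (go to 14, an L position)
n=21: W (go to 15, an L position)
The losing starting values of n are exactly the entries labelled L in this table (12 of them).

0, 1, 2, 3, 4, 5, 14, 15, 16, 17, 18, 19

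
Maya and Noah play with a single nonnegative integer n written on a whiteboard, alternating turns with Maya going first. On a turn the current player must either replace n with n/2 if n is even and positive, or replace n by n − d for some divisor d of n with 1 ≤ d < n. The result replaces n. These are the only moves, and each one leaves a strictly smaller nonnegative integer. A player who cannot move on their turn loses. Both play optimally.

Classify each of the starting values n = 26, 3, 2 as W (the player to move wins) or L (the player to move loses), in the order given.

26: W, 3: L, 2: W

Positions with no move are L. A position that does have a move is losing for the player to move precisely when every available move leads to a winning position for the opponent. Fill in the labels:
n=0: no move → L
n=1: no move → L
n=2: →1(L), so W
n=3: →2(W) only, which is W, so L
n=4: →3(L), so W
n=5: →4(W) only, which is W, so L
n=6: →3(L), so W
n=7: →6(W) only, which is W, so L
n=8: →7(L), so W
n=9: →6(W), 8(W) — all W, so L
n=10: →5(L), so W
n=11: →10(W) only, which is W, so L
n=12: →9(L), so W
n=13: →12(W) only, which is W, so L
n=14: →7(L), so W
n=15: →10(W), 12(W), 14(W) — all W, so L
n=16: →15(L), so W
n=17: →16(W) only, which is W, so L
n=18: →9(L), so W
n=19: →18(W) only, which is W, so L
n=20: →15(L), so W
n=21: →14(W), 18(W), 20(W) — all W, so L
n=22: →11(L), so W
n=23: →22(W) only, which is W, so L
n=24: →21(L), so W
n=25: →20(W), 24(W) — all W, so L
n=26: →13(L), so W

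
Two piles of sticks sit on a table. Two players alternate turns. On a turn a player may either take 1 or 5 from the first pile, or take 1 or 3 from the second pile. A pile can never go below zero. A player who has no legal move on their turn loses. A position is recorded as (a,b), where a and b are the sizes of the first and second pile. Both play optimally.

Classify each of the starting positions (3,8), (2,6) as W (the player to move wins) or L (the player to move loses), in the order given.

(3,8): W, (2,6): L

Use the standard recursion: the mover loses at a terminal position; elsewhere, the mover wins exactly when some move hands the opponent an L position.
No move ever increases a pile, so every position that can arise here has a ≤ 3 and b ≤ 8; it is enough to label the cells with 0 ≤ a ≤ 3 and 0 ≤ b ≤ 8.
Every move lowers a or b (never raises either), so fill the grid row by row in increasing a, and left to right within a row: each cell's successors are then already labelled.
      b=0  b=1  b=2  b=3  b=4  b=5  b=6  b=7  b=8
a=0:    L    W    L    W    L    W    L    W    L
a=1:    W    L    W    L    W    L    W    L    W
a=2:    L    W    L    W    L    W    L    W    L
a=3:    W    L    W    L    W    L    W    L    W
Cells with no legal move (terminal, hence L): (0,0).
The remaining L cells, each justified by listing all of its moves:
(0,2): only reaches (0,1)(W), which is W → L
(0,4): only reaches (0,3)(W), (0,1)(W), all W → L
(0,6): only reaches (0,5)(W), (0,3)(W), all W → L
(0,8): only reaches (0,7)(W), (0,5)(W), all W → L
(1,1): only reaches (0,1)(W), (1,0)(W), all W → L
(1,3): only reaches (0,3)(W), (1,2)(W), (1,0)(W), all W → L
(1,5): only reaches (0,5)(W), (1,4)(W), (1,2)(W), all W → L
(1,7): only reaches (0,7)(W), (1,6)(W), (1,4)(W), all W → L
(2,0): only reaches (1,0)(W), which is W → L
(2,2): only reaches (1,2)(W), (2,1)(W), all W → L
(2,4): only reaches (1,4)(W), (2,3)(W), (2,1)(W), all W → L
(2,6): only reaches (1,6)(W), (2,5)(W), (2,3)(W), all W → L
(2,8): only reaches (1,8)(W), (2,7)(W), (2,5)(W), all W → L
(3,1): only reaches (2,1)(W), (3,0)(W), all W → L
(3,3): only reaches (2,3)(W), (3,2)(W), (3,0)(W), all W → L
(3,5): only reaches (2,5)(W), (3,4)(W), (3,2)(W), all W → L
(3,7): only reaches (2,7)(W), (3,6)(W), (3,4)(W), all W → L
Every other cell has at least one move into one of the L cells above, so it is W.
(3,8): the move to (2,8) reaches an L cell, so W
(2,6): one of the L cells justified above, so L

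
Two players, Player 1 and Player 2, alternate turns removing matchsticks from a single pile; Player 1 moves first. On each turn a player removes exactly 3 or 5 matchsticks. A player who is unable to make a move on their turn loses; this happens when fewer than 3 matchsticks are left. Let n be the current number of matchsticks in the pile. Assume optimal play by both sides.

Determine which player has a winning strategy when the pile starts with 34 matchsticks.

Player 2 wins.

Work bottom-up. With no move the player to move loses. Otherwise the position is W if at least one move leads to an L position for the opponent, and L if every move leads to a W.
n=0: no move → L
n=1: no move → L
n=2: no move → L
n=3: reaches L-position 0 → W
n=4: reaches L-position 1 → W
n=5: reaches L-position 2 → W
n=6: reaches L-position 1 → W
n=7: reaches L-position 2 → W
n=8: only reaches 5(W), 3(W), all W → L
n=9: only reaches 6(W), 4(W), all W → L
n=10: only reaches 7(W), 5(W), all W → L
n=11: reaches L-position 8 → W
n=12: reaches L-position 9 → W
n=13: reaches L-position 10 → W
n=14: reaches L-position 9 → W
n=15: reaches L-position 10 → W
n=16: only reaches 13(W), 11(W), all W → L
n=17: only reaches 14(W), 12(W), all W → L
n=18: only reaches 15(W), 13(W), all W → L
n=19: reaches L-position 16 → W
n=20: reaches L-position 17 → W
n=21: reaches L-position 18 → W
n=22: reaches L-position 17 → W
n=23: reaches L-position 18 → W
n=24: only reaches 21(W), 19(W), all W → L
n=25: only reaches 22(W), 20(W), all W → L
n=26: only reaches 23(W), 21(W), all W → L
n=27: reaches L-position 24 → W
n=28: reaches L-position 25 → W
n=29: reaches L-position 26 → W
n=30: reaches L-position 25 → W
n=31: reaches L-position 26 → W
n=32: only reaches 29(W), 27(W), all W → L
n=33: only reaches 30(W), 28(W), all W → L
n=34: only reaches 31(W), 29(W), all W → L
Every move from 34 reaches a W position, so the mover loses.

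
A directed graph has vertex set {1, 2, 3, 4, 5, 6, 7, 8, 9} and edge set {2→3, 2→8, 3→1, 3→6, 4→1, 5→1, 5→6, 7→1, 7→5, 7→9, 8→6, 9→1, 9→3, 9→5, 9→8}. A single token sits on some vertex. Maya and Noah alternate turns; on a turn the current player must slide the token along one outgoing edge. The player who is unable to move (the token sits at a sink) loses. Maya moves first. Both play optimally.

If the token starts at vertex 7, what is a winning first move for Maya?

Compute win/loss labels from the base case upward. A position with no move is L. Any other position is W if it can reach an L in one move, else L.
Every edge goes from a vertex to one that appears earlier in the order 1, 6, 3, 4, 5, 8, 9, 7, 2, so processing vertices in that order labels each vertex after all of its successors.
1: no outgoing edge → L
6: no outgoing edge → L
3: reaches L-position 6 → W
4: reaches L-position 1 → W
5: reaches L-position 6 → W
8: reaches L-position 6 → W
9: reaches L-position 1 → W
7: reaches L-position 1 → W
2: only reaches 8(W), 3(W), all W → L
From 7, the L positions reachable in one move are: 1.

Move to 1.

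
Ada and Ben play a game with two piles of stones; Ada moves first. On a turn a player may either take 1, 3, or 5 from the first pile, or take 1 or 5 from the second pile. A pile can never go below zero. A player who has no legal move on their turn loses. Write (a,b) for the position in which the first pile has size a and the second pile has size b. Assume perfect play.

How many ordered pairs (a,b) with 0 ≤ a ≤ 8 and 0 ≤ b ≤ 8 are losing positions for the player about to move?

Work bottom-up. With no move the player to move loses. Otherwise the position is W if at least one move leads to an L position for the opponent, and L if every move leads to a W.
Every move lowers a or b (never raises either), so fill the grid row by row in increasing a, and left to right within a row: each cell's successors are then already labelled.
      b=0  b=1  b=2  b=3  b=4  b=5  b=6  b=7  b=8
a=0:    L    W    L    W    L    W    L    W    L
a=1:    W    L    W    L    W    L    W    L    W
a=2:    L    W    L    W    L    W    L    W    L
a=3:    W    L    W    L    W    L    W    L    W
a=4:    L    W    L    W    L    W    L    W    L
a=5:    W    L    W    L    W    L    W    L    W
a=6:    L    W    L    W    L    W    L    W    L
a=7:    W    L    W    L    W    L    W    L    W
a=8:    L    W    L    W    L    W    L    W    L
Cells with no legal move (terminal, hence L): (0,0).
The remaining L cells, each justified by listing all of its moves:
(0,2): the only move is to (0,1)(W), a W ⇒ L
(0,4): the only move is to (0,3)(W), a W ⇒ L
(0,6): moves to (0,5)(W), (0,1)(W); every one is W ⇒ L
(0,8): moves to (0,7)(W), (0,3)(W); every one is W ⇒ L
(1,1): moves to (0,1)(W), (1,0)(W); every one is W ⇒ L
(1,3): moves to (0,3)(W), (1,2)(W); every one is W ⇒ L
(1,5): moves to (0,5)(W), (1,4)(W), (1,0)(W); every one is W ⇒ L
(1,7): moves to (0,7)(W), (1,6)(W), (1,2)(W); every one is W ⇒ L
(2,0): the only move is to (1,0)(W), a W ⇒ L
(2,2): moves to (1,2)(W), (2,1)(W); every one is W ⇒ L
(2,4): moves to (1,4)(W), (2,3)(W); every one is W ⇒ L
(2,6): moves to (1,6)(W), (2,5)(W), (2,1)(W); every one is W ⇒ L
(2,8): moves to (1,8)(W), (2,7)(W), (2,3)(W); every one is W ⇒ L
(3,1): moves to (2,1)(W), (0,1)(W), (3,0)(W); every one is W ⇒ L
(3,3): moves to (2,3)(W), (0,3)(W), (3,2)(W); every one is W ⇒ L
(3,5): moves to (2,5)(W), (0,5)(W), (3,4)(W), (3,0)(W); every one is W ⇒ L
(3,7): moves to (2,7)(W), (0,7)(W), (3,6)(W), (3,2)(W); every one is W ⇒ L
(4,0): moves to (3,0)(W), (1,0)(W); every one is W ⇒ L
(4,2): moves to (3,2)(W), (1,2)(W), (4,1)(W); every one is W ⇒ L
(4,4): moves to (3,4)(W), (1,4)(W), (4,3)(W); every one is W ⇒ L
(4,6): moves to (3,6)(W), (1,6)(W), (4,5)(W), (4,1)(W); every one is W ⇒ L
(4,8): moves to (3,8)(W), (1,8)(W), (4,7)(W), (4,3)(W); every one is W ⇒ L
(5,1): moves to (4,1)(W), (2,1)(W), (0,1)(W), (5,0)(W); every one is W ⇒ L
(5,3): moves to (4,3)(W), (2,3)(W), (0,3)(W), (5,2)(W); every one is W ⇒ L
(5,5): moves to (4,5)(W), (2,5)(W), (0,5)(W), (5,4)(W), (5,0)(W); every one is W ⇒ L
(5,7): moves to (4,7)(W), (2,7)(W), (0,7)(W), (5,6)(W), (5,2)(W); every one is W ⇒ L
(6,0): moves to (5,0)(W), (3,0)(W), (1,0)(W); every one is W ⇒ L
(6,2): moves to (5,2)(W), (3,2)(W), (1,2)(W), (6,1)(W); every one is W ⇒ L
(6,4): moves to (5,4)(W), (3,4)(W), (1,4)(W), (6,3)(W); every one is W ⇒ L
(6,6): moves to (5,6)(W), (3,6)(W), (1,6)(W), (6,5)(W), (6,1)(W); every one is W ⇒ L
(6,8): moves to (5,8)(W), (3,8)(W), (1,8)(W), (6,7)(W), (6,3)(W); every one is W ⇒ L
(7,1): moves to (6,1)(W), (4,1)(W), (2,1)(W), (7,0)(W); every one is W ⇒ L
(7,3): moves to (6,3)(W), (4,3)(W), (2,3)(W), (7,2)(W); every one is W ⇒ L
(7,5): moves to (6,5)(W), (4,5)(W), (2,5)(W), (7,4)(W), (7,0)(W); every one is W ⇒ L
(7,7): moves to (6,7)(W), (4,7)(W), (2,7)(W), (7,6)(W), (7,2)(W); every one is W ⇒ L
(8,0): moves to (7,0)(W), (5,0)(W), (3,0)(W); every one is W ⇒ L
(8,2): moves to (7,2)(W), (5,2)(W), (3,2)(W), (8,1)(W); every one is W ⇒ L
(8,4): moves to (7,4)(W), (5,4)(W), (3,4)(W), (8,3)(W); every one is W ⇒ L
(8,6): moves to (7,6)(W), (5,6)(W), (3,6)(W), (8,5)(W), (8,1)(W); every one is W ⇒ L
(8,8): moves to (7,8)(W), (5,8)(W), (3,8)(W), (8,7)(W), (8,3)(W); every one is W ⇒ L
Every other cell has at least one move into one of the L cells above, so it is W.
L cells per row: a=0: 5, a=1: 4, a=2: 5, a=3: 4, a=4: 5, a=5: 4, a=6: 5, a=7: 4, a=8: 5; total 41.

41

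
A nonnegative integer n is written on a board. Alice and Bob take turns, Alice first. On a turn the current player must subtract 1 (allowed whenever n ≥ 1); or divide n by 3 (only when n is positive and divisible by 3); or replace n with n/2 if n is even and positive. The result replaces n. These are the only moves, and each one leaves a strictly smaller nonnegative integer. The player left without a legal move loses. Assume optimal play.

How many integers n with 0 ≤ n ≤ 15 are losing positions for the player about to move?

7

Build the W/L table. Terminal = L. A non-terminal position is W if it has a move to some L; otherwise it is L.
n=0: no move → L
n=1: can move to 0, which is L ⇒ W
n=2: the only move is to 1(W), a W ⇒ L
n=3: can move to 2, which is L ⇒ W
n=4: can move to 2, which is L ⇒ W
n=5: the only move is to 4(W), a W ⇒ L
n=6: can move to 2, which is L ⇒ W
n=7: the only move is to 6(W), a W ⇒ L
n=8: can move to 7, which is L ⇒ W
n=9: moves to 3(W), 8(W); every one is W ⇒ L
n=10: can move to 5, which is L ⇒ W
n=11: the only move is to 10(W), a W ⇒ L
n=12: can move to 11, which is L ⇒ W
n=13: the only move is to 12(W), a W ⇒ L
n=14: can move to 7, which is L ⇒ W
n=15: can move to 5, which is L ⇒ W
L entries with 0 ≤ n ≤ 15: n = 0, 2, 5, 7, 9, 11, 13; that makes 7.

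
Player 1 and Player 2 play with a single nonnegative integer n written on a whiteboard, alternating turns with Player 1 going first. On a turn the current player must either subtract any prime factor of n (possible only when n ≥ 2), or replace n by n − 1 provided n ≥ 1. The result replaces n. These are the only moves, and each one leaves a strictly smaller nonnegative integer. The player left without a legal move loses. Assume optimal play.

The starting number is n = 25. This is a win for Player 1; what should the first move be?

Move to 20.

Label each position W (a win for the player to move) or L (a loss). A position with no legal move is L; any other position is W exactly when some move reaches an L, and L when every move reaches a W.
n=0: no move → L
n=1: W (go to 0, an L position)
n=2: W (go to 0, an L position)
n=3: W (go to 0, an L position)
n=4: L (options 2(W), 3(W) are all W)
n=5: W (go to 0, an L position)
n=6: W (go to 4, an L position)
n=7: W (go to 0, an L position)
n=8: L (options 6(W), 7(W) are all W)
n=9: W (go to 8, an L position)
n=10: W (go to 8, an L position)
n=11: W (go to 0, an L position)
n=12: L (options 9(W), 10(W), 11(W) are all W)
n=13: W (go to 0, an L position)
n=14: W (go to 12, an L position)
n=15: W (go to 12, an L position)
n=16: L (options 14(W), 15(W) are all W)
n=17: W (go to 0, an L position)
n=18: W (go to 16, an L position)
n=19: W (go to 0, an L position)
n=20: L (options 15(W), 18(W), 19(W) are all W)
n=21: W (go to 20, an L position)
n=22: W (go to 20, an L position)
n=23: W (go to 0, an L position)
n=24: L (options 21(W), 22(W), 23(W) are all W)
n=25: W (go to 20, an L position)
From 25, the L positions reachable in one move are: 20, 24. Any move reaching one of these is winning.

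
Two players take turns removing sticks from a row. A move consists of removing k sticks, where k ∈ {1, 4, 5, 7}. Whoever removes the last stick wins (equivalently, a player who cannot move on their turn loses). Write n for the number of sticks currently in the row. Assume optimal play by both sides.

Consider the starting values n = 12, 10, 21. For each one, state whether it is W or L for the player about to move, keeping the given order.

12: W, 10: L, 21: W

Classify positions by backward induction: terminal positions (no move available) are L. From any other position, the mover wins iff some move reaches an L.
n=0: no move → L
n=1: reaches L-position 0 → W
n=2: only reaches 1(W), which is W → L
n=3: reaches L-position 2 → W
n=4: reaches L-position 0 → W
n=5: reaches L-position 0 → W
n=6: reaches L-position 2 → W
n=7: reaches L-position 2 → W
n=8: only reaches 7(W), 4(W), 3(W), 1(W), all W → L
n=9: reaches L-position 8 → W
n=10: only reaches 9(W), 6(W), 5(W), 3(W), all W → L
n=11: reaches L-position 10 → W
n=12: reaches L-position 8 → W
n=13: reaches L-position 8 → W
n=14: reaches L-position 10 → W
n=15: reaches L-position 10 → W
n=16: only reaches 15(W), 12(W), 11(W), 9(W), all W → L
n=17: reaches L-position 16 → W
n=18: only reaches 17(W), 14(W), 13(W), 11(W), all W → L
n=19: reaches L-position 18 → W
n=20: reaches L-position 16 → W
n=21: reaches L-position 16 → W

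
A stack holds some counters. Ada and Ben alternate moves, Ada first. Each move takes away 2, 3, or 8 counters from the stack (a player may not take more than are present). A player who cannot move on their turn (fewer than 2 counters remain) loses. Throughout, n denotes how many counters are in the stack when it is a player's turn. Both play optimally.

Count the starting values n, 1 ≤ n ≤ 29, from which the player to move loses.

11

Work bottom-up. With no move the player to move loses. Otherwise the position is W if at least one move leads to an L position for the opponent, and L if every move leads to a W.
n=0: no move → L
n=1: no move → L
n=2: can move to 0, which is L ⇒ W
n=3: can move to 1, which is L ⇒ W
n=4: can move to 1, which is L ⇒ W
n=5: moves to 3(W), 2(W); every one is W ⇒ L
n=6: moves to 4(W), 3(W); every one is W ⇒ L
n=7: can move to 5, which is L ⇒ W
n=8: can move to 6, which is L ⇒ W
n=9: can move to 6, which is L ⇒ W
n=10: moves to 8(W), 7(W), 2(W); every one is W ⇒ L
n=11: moves to 9(W), 8(W), 3(W); every one is W ⇒ L
n=12: can move to 10, which is L ⇒ W
n=13: can move to 11, which is L ⇒ W
n=14: can move to 11, which is L ⇒ W
n=15: moves to 13(W), 12(W), 7(W); every one is W ⇒ L
n=16: moves to 14(W), 13(W), 8(W); every one is W ⇒ L
n=17: can move to 15, which is L ⇒ W
n=18: can move to 16, which is L ⇒ W
n=19: can move to 16, which is L ⇒ W
n=20: moves to 18(W), 17(W), 12(W); every one is W ⇒ L
n=21: moves to 19(W), 18(W), 13(W); every one is W ⇒ L
n=22: can move to 20, which is L ⇒ W
n=23: can move to 21, which is L ⇒ W
n=24: can move to 21, which is L ⇒ W
n=25: moves to 23(W), 22(W), 17(W); every one is W ⇒ L
n=26: moves to 24(W), 23(W), 18(W); every one is W ⇒ L
n=27: can move to 25, which is L ⇒ W
n=28: can move to 26, which is L ⇒ W
n=29: can move to 26, which is L ⇒ W
L entries with 1 ≤ n ≤ 29 (n=0 is outside the asked range and is not counted): n = 1, 5, 6, 10, 11, 15, 16, 20, 21, 25, 26; that makes 11.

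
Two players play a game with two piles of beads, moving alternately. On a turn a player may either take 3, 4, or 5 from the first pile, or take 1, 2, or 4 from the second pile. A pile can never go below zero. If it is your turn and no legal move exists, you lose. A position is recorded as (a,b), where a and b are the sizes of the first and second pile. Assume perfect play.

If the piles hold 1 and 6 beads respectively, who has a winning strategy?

The second player wins.

Use the standard recursion: the mover loses at a terminal position; elsewhere, the mover wins exactly when some move hands the opponent an L position.
No move ever increases a pile, so every position that can arise here has a ≤ 1 and b ≤ 6; it is enough to label the cells with 0 ≤ a ≤ 1 and 0 ≤ b ≤ 6.
Every move lowers a or b (never raises either), so fill the grid row by row in increasing a, and left to right within a row: each cell's successors are then already labelled.
      b=0  b=1  b=2  b=3  b=4  b=5  b=6
a=0:    L    W    W    L    W    W    L
a=1:    L    W    W    L    W    W    L
Cells with no legal move (terminal, hence L): (0,0), (1,0).
The remaining L cells, each justified by listing all of its moves:
(0,3): only reaches (0,2)(W), (0,1)(W), all W → L
(0,6): only reaches (0,5)(W), (0,4)(W), (0,2)(W), all W → L
(1,3): only reaches (1,2)(W), (1,1)(W), all W → L
(1,6): only reaches (1,5)(W), (1,4)(W), (1,2)(W), all W → L
Every other cell has at least one move into one of the L cells above, so it is W.
Every move from (1,6) reaches a W position, so the mover loses.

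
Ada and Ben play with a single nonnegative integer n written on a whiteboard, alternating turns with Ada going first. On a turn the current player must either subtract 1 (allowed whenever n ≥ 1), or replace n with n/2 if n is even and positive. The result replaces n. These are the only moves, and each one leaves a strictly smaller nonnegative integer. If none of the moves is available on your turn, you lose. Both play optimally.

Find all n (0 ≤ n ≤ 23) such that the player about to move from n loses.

0, 2, 5, 7, 9, 11, 13, 15, 17, 19, 21, 23

Classify positions by backward induction: terminal positions (no move available) are L. From any other position, the mover wins iff some move reaches an L.
n=0: no move → L
n=1: reaches L-position 0 → W
n=2: only reaches 1(W), which is W → L
n=3: reaches L-position 2 → W
n=4: reaches L-position 2 → W
n=5: only reaches 4(W), which is W → L
n=6: reaches L-position 5 → W
n=7: only reaches 6(W), which is W → L
n=8: reaches L-position 7 → W
n=9: only reaches 8(W), which is W → L
n=10: reaches L-position 5 → W
n=11: only reaches 10(W), which is W → L
n=12: reaches L-position 11 → W
n=13: only reaches 12(W), which is W → L
n=14: reaches L-position 7 → W
n=15: only reaches 14(W), which is W → L
n=16: reaches L-position 15 → W
n=17: only reaches 16(W), which is W → L
n=18: reaches L-position 9 → W
n=19: only reaches 18(W), which is W → L
n=20: reaches L-position 19 → W
n=21: only reaches 20(W), which is W → L
n=22: reaches L-position 11 → W
n=23: only reaches 22(W), which is W → L
The losing starting values of n are exactly the entries labelled L in this table (12 of them).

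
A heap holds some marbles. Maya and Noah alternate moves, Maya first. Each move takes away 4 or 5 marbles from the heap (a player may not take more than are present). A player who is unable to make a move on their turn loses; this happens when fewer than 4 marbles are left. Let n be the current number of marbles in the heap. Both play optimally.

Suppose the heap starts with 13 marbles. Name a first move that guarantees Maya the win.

Remove 4, leaving 9.

Positions with no move are L. A position that does have a move is losing for the player to move precisely when every available move leads to a winning position for the opponent. Fill in the labels:
n=0: no move → L
n=1: no move → L
n=2: no move → L
n=3: no move → L
n=4: W (go to 0, an L position)
n=5: W (go to 1, an L position)
n=6: W (go to 2, an L position)
n=7: W (go to 3, an L position)
n=8: W (go to 3, an L position)
n=9: L (options 5(W), 4(W) are all W)
n=10: L (options 6(W), 5(W) are all W)
n=11: L (options 7(W), 6(W) are all W)
n=12: L (options 8(W), 7(W) are all W)
n=13: W (go to 9, an L position)
From 13, the L positions reachable in one move are: 9.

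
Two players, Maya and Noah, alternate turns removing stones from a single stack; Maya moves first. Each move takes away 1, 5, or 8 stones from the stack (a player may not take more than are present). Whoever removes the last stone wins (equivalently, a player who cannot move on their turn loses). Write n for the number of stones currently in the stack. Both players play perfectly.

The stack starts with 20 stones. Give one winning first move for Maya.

Work bottom-up. With no move the player to move loses. Otherwise the position is W if at least one move leads to an L position for the opponent, and L if every move leads to a W.
n=0: no move → L
n=1: W (go to 0, an L position)
n=2: L (sole option 1(W) is W)
n=3: W (go to 2, an L position)
n=4: L (sole option 3(W) is W)
n=5: W (go to 4, an L position)
n=6: L (options 5(W), 1(W) are all W)
n=7: W (go to 6, an L position)
n=8: W (go to 0, an L position)
n=9: W (go to 4, an L position)
n=10: W (go to 2, an L position)
n=11: W (go to 6, an L position)
n=12: W (go to 4, an L position)
n=13: L (options 12(W), 8(W), 5(W) are all W)
n=14: W (go to 13, an L position)
n=15: L (options 14(W), 10(W), 7(W) are all W)
n=16: W (go to 15, an L position)
n=17: L (options 16(W), 12(W), 9(W) are all W)
n=18: W (go to 17, an L position)
n=19: L (options 18(W), 14(W), 11(W) are all W)
n=20: W (go to 19, an L position)
From 20, the L positions reachable in one move are: 19, 15. Any move reaching one of these is winning.

Remove 1, leaving 19.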